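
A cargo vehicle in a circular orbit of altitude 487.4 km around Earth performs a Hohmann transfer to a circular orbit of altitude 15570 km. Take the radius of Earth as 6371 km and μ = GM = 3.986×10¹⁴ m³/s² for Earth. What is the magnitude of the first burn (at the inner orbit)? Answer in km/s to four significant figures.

Δv ≈ 1.787 km/s

r₁ = 6371 + 487.4 = 6858.4 km = 6.8584×10⁶ m.
r₂ = 6371 + 15570 = 21941 km = 2.1941×10⁷ m.
Transfer ellipse a_t = (r₁ + r₂)/2 = 1.440×10⁷ m.
At r₁: circular v_c1 = √(μ/r₁) = 7624 m/s; transfer-perigee v_p = √[μ(2/r₁ − 1/a_t)] = 9410 m/s.
Δv₁ = v_p − v_c1 = 1787 m/s.
= 1.787 km/s.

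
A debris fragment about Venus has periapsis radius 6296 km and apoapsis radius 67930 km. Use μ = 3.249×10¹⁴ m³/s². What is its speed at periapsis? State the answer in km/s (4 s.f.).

v ≈ 9.719 km/s

Semi-major axis a = (r_p + r_a)/2 = 37113 km = 3.711×10⁷ m.
Vis-viva: v² = μ(2/r − 1/a) = 3.249×10¹⁴ × (3.177×10⁻⁷ − 2.694×10⁻⁸) = 9.445×10⁷ m²/s².
v = 9719 m/s = 9.719 km/s.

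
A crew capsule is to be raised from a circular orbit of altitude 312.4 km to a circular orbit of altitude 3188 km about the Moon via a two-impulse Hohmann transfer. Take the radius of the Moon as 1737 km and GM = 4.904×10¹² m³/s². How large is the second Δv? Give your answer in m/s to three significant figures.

Δv ≈ 233 m/s

r₁ = 1737 + 312.4 = 2049.4 km = 2.0494×10⁶ m.
r₂ = 1737 + 3188 = 4925.0 km = 4.9250×10⁶ m.
Transfer ellipse a_t = (r₁ + r₂)/2 = 3.487×10⁶ m.
At r₁: circular v_c1 = √(μ/r₁) = 1547 m/s; transfer-perilune v_p = √[μ(2/r₁ − 1/a_t)] = 1838 m/s.
At r₂: circular v_c2 = √(μ/r₂) = 997.9 m/s; transfer-apolune v_a = √[μ(2/r₂ − 1/a_t)] = 765.0 m/s.
Δv₂ = v_c2 − v_a = 232.9 m/s.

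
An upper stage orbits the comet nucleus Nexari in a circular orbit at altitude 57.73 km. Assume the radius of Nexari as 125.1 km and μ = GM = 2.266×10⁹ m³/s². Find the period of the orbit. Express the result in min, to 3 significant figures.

T ≈ 172 min

r = 125.1 + 57.73 = 182.83 km = 1.8283×10⁵ m.
Kepler's third law: T = 2π√(r³/μ) = 2π√((1.828×10⁵)³ / 2.266×10⁹).
r³/μ = 2.697×10⁶ s², so T = 2π × 1.642×10³ = 1.032×10⁴ s.
Converting: 1.032×10⁴ s ÷ 60.00 = 172.0 min.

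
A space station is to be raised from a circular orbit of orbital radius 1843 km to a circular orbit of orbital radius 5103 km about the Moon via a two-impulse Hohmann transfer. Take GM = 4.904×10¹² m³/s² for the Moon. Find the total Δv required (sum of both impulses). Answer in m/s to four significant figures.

Δv_total ≈ 612.3 m/s

r₁ = 1843 km = 1.843×10⁶ m.
r₂ = 5103 km = 5.103×10⁶ m.
Transfer ellipse a_t = (r₁ + r₂)/2 = 3.473×10⁶ m.
At r₁: circular v_c1 = √(μ/r₁) = 1631 m/s; transfer-perilune v_p = √[μ(2/r₁ − 1/a_t)] = 1977 m/s.
Δv₁ = v_p − v_c1 = 346.1 m/s.
At r₂: circular v_c2 = √(μ/r₂) = 980.3 m/s; transfer-apolune v_a = √[μ(2/r₂ − 1/a_t)] = 714.1 m/s.
Δv₂ = v_c2 − v_a = 266.2 m/s.
Total Δv = Δv₁ + Δv₂ = 612.3 m/s.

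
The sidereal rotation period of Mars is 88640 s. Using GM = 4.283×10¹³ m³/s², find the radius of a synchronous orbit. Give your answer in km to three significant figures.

r_sync ≈ 20400 km

A synchronous orbit has period T, so by Kepler's third law a = (μT²/4π²)^(1/3).
μT²/4π² = 4.283×10¹³ × (8.864×10⁴)² / 39.48 = 8.524×10²¹ m³.
a = 2.043×10⁷ m = 20428 km.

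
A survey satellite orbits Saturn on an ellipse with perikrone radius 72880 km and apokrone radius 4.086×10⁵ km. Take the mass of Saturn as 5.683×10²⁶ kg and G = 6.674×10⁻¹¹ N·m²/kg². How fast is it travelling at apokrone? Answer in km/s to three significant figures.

μ = GM = 6.674×10⁻¹¹ × 5.683×10²⁶ = 3.793×10¹⁶ m³/s².
Semi-major axis a = (r_p + r_a)/2 = 2.4074×10⁵ km = 2.407×10⁸ m.
Vis-viva: v² = μ(2/r − 1/a) = 3.793×10¹⁶ × (4.895×10⁻⁹ − 4.154×10⁻⁹) = 2.810×10⁷ m²/s².
v = 5301 m/s = 5.301 km/s.

v ≈ 5.30 km/s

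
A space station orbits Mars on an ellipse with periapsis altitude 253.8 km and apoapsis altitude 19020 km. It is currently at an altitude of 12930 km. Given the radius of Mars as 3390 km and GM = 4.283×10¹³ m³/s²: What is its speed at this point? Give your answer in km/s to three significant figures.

r_p = 3390 + 253.8 = 3643.8 km = 3.6438×10⁶ m.
r_a = 3390 + 19020 = 22410 km = 2.2410×10⁷ m.
r = 3390 + 12930 = 16320 km = 1.632×10⁷ m.
Semi-major axis a = (r_p + r_a)/2 = 13027 km = 1.303×10⁷ m.
Vis-viva: v² = μ(2/r − 1/a) = 4.283×10¹³ × (1.225×10⁻⁷ − 7.676×10⁻⁸) = 1.961×10⁶ m²/s².
v = 1400 m/s = 1.400 km/s.

v ≈ 1.40 km/s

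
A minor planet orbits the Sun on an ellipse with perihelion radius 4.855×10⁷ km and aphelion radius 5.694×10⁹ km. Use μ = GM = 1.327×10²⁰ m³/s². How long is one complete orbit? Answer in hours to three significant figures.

T ≈ 737000 hours

Semi-major axis a = (r_p + r_a)/2 = (4.8550×10⁷ + 5.6940×10⁹)/2 = 2.8713×10⁹ km = 2.871×10¹² m.
By Kepler's third law T = 2π√(a³/μ) = 2π × 4.224×10⁸ = 2.654×10⁹ s.
= 7.371×10⁵ hours.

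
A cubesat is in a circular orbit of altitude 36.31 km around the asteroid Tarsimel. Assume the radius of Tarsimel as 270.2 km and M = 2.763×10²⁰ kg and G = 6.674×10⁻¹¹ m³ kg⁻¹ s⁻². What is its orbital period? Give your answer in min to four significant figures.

T ≈ 130.9 min

μ = GM = 6.674×10⁻¹¹ × 2.763×10²⁰ = 1.844×10¹⁰ m³/s².
r = 270.2 + 36.31 = 306.51 km = 3.0651×10⁵ m.
Kepler's third law: T = 2π√(r³/μ) = 2π√((3.065×10⁵)³ / 1.844×10¹⁰).
r³/μ = 1.562×10⁶ s², so T = 2π × 1.250×10³ = 7.852×10³ s.
Converting: 7.852×10³ s ÷ 60.00 = 130.9 min.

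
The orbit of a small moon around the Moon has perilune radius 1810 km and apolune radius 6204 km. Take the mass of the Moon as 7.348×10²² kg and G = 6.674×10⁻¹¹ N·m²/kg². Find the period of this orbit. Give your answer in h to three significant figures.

T ≈ 6.32 h

μ = GM = 6.674×10⁻¹¹ × 7.348×10²² = 4.904×10¹² m³/s².
Semi-major axis a = (r_p + r_a)/2 = (1810.0 + 6204.0)/2 = 4007.0 km = 4.007×10⁶ m.
By Kepler's third law T = 2π√(a³/μ) = 2π × 3.622×10³ = 2.276×10⁴ s.
= 6.322 h.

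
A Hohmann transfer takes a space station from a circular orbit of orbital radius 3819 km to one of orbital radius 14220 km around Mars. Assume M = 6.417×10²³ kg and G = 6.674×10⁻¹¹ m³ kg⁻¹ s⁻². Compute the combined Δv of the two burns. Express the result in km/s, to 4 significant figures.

Δv_total ≈ 1.462 km/s

μ = GM = 6.674×10⁻¹¹ × 6.417×10²³ = 4.283×10¹³ m³/s².
r₁ = 3819 km = 3.819×10⁶ m.
r₂ = 14220 km = 1.422×10⁷ m.
Transfer ellipse a_t = (r₁ + r₂)/2 = 9.020×10⁶ m.
At r₁: circular v_c1 = √(μ/r₁) = 3349 m/s; transfer-periapsis v_p = √[μ(2/r₁ − 1/a_t)] = 4205 m/s.
Δv₁ = v_p − v_c1 = 856.0 m/s.
At r₂: circular v_c2 = √(μ/r₂) = 1735 m/s; transfer-apoapsis v_a = √[μ(2/r₂ − 1/a_t)] = 1129 m/s.
Δv₂ = v_c2 − v_a = 606.2 m/s.
Total Δv = Δv₁ + Δv₂ = 1462 m/s = 1.462 km/s.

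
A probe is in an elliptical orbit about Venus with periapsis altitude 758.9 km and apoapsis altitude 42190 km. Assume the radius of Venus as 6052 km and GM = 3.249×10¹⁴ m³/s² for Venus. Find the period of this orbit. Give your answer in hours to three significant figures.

r_p = 6052 + 758.9 = 6810.9 km = 6.8109×10⁶ m.
r_a = 6052 + 42190 = 48242 km = 4.8242×10⁷ m.
Semi-major axis a = (r_p + r_a)/2 = (6810.9 + 48242)/2 = 27526 km = 2.753×10⁷ m.
By Kepler's third law T = 2π√(a³/μ) = 2π × 8.012×10³ = 5.034×10⁴ s.
= 13.98 hours.

T ≈ 14.0 hours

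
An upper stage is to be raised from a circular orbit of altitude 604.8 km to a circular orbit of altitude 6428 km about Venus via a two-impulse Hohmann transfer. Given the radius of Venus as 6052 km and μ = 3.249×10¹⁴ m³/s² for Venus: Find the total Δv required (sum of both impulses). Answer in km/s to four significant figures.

Δv_total ≈ 1.839 km/s

r₁ = 6052 + 604.8 = 6656.8 km = 6.6568×10⁶ m.
r₂ = 6052 + 6428 = 12480 km = 1.2480×10⁷ m.
Transfer ellipse a_t = (r₁ + r₂)/2 = 9.568×10⁶ m.
At r₁: circular v_c1 = √(μ/r₁) = 6986 m/s; transfer-periapsis v_p = √[μ(2/r₁ − 1/a_t)] = 7979 m/s.
Δv₁ = v_p − v_c1 = 992.4 m/s.
At r₂: circular v_c2 = √(μ/r₂) = 5102 m/s; transfer-apoapsis v_a = √[μ(2/r₂ − 1/a_t)] = 4256 m/s.
Δv₂ = v_c2 − v_a = 846.5 m/s.
Total Δv = Δv₁ + Δv₂ = 1839 m/s = 1.839 km/s.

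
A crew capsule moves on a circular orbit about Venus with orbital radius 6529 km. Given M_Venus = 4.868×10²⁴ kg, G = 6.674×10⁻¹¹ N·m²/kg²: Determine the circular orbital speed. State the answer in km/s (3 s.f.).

v ≈ 7.05 km/s

μ = GM = 6.674×10⁻¹¹ × 4.868×10²⁴ = 3.249×10¹⁴ m³/s².
r = 6529 km = 6.529×10⁶ m.
For a circular orbit v = √(μ/r) = √(3.249×10¹⁴ / 6.529×10⁶) = √(4.976×10⁷) = 7054 m/s.
That is 7.054 km/s.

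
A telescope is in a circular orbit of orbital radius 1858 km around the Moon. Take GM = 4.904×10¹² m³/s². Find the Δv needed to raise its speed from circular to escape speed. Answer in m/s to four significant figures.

r = 1858 km = 1.858×10⁶ m.
Circular speed v_c = √(μ/r) = 1625 m/s.
Escape speed v_esc = √(2μ/r) = √2 × v_c = 2298 m/s.
Δv = v_esc − v_c = 672.9 m/s.

Δv ≈ 672.9 m/s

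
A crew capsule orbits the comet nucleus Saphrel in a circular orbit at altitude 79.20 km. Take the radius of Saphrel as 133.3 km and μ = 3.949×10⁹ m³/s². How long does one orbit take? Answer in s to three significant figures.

T ≈ 9790 s

r = 133.3 + 79.20 = 212.50 km = 2.1250×10⁵ m.
Kepler's third law: T = 2π√(r³/μ) = 2π√((2.125×10⁵)³ / 3.949×10⁹).
r³/μ = 2.430×10⁶ s², so T = 2π × 1.559×10³ = 9.794×10³ s.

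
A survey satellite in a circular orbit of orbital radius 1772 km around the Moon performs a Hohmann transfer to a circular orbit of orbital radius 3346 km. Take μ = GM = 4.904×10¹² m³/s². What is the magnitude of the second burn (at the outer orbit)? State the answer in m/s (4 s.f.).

Δv ≈ 203.2 m/s

r₁ = 1772 km = 1.772×10⁶ m.
r₂ = 3346 km = 3.346×10⁶ m.
Transfer ellipse a_t = (r₁ + r₂)/2 = 2.559×10⁶ m.
At r₁: circular v_c1 = √(μ/r₁) = 1664 m/s; transfer-perilune v_p = √[μ(2/r₁ − 1/a_t)] = 1902 m/s.
At r₂: circular v_c2 = √(μ/r₂) = 1211 m/s; transfer-apolune v_a = √[μ(2/r₂ − 1/a_t)] = 1007 m/s.
Δv₂ = v_c2 − v_a = 203.2 m/s.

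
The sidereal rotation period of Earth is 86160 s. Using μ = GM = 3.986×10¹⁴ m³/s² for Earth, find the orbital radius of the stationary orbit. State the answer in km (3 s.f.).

A synchronous orbit has period T, so by Kepler's third law a = (μT²/4π²)^(1/3).
μT²/4π² = 3.986×10¹⁴ × (8.616×10⁴)² / 39.48 = 7.495×10²² m³.
a = 4.216×10⁷ m = 42163 km.

r_sync ≈ 42200 km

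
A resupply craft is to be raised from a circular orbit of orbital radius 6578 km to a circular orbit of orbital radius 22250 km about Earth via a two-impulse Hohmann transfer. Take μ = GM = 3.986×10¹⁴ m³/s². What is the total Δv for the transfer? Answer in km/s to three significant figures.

r₁ = 6578 km = 6.578×10⁶ m.
r₂ = 22250 km = 2.225×10⁷ m.
Transfer ellipse a_t = (r₁ + r₂)/2 = 1.441×10⁷ m.
At r₁: circular v_c1 = √(μ/r₁) = 7784 m/s; transfer-perigee v_p = √[μ(2/r₁ − 1/a_t)] = 9672 m/s.
Δv₁ = v_p − v_c1 = 1887 m/s.
At r₂: circular v_c2 = √(μ/r₂) = 4233 m/s; transfer-apogee v_a = √[μ(2/r₂ − 1/a_t)] = 2859 m/s.
Δv₂ = v_c2 − v_a = 1373 m/s.
Total Δv = Δv₁ + Δv₂ = 3260 m/s = 3.260 km/s.

Δv_total ≈ 3.26 km/s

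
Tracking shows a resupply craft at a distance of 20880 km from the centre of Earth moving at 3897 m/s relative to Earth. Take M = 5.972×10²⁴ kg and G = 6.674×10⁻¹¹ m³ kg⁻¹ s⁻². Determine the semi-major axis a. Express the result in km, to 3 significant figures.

a ≈ 17300 km

μ = GM = 6.674×10⁻¹¹ × 5.972×10²⁴ = 3.986×10¹⁴ m³/s².
r = 2.088×10⁷ m.
Vis-viva rearranged: 1/a = 2/r − v²/μ = 9.579×10⁻⁸ − 3.810×10⁻⁸ = 5.768×10⁻⁸ m⁻¹.
a = 1.734×10⁷ m = 17336 km.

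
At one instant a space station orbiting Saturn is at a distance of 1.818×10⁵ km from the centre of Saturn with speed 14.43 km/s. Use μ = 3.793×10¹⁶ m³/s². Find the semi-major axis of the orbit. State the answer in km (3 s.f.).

r = 1.818×10⁸ m.
Vis-viva rearranged: 1/a = 2/r − v²/μ = 1.100×10⁻⁸ − 5.490×10⁻⁹ = 5.511×10⁻⁹ m⁻¹.
a = 1.814×10⁸ m = 1.8144×10⁵ km.

a ≈ 1.81×10⁵ km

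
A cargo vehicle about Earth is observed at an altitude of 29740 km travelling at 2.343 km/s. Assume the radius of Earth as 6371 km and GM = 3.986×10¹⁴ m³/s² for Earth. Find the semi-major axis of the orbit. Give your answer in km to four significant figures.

r = 6371 + 29740 = 36111 km = 3.611×10⁷ m.
Vis-viva rearranged: 1/a = 2/r − v²/μ = 5.538×10⁻⁸ − 1.377×10⁻⁸ = 4.161×10⁻⁸ m⁻¹.
a = 2.403×10⁷ m = 24031 km.

a ≈ 24030 km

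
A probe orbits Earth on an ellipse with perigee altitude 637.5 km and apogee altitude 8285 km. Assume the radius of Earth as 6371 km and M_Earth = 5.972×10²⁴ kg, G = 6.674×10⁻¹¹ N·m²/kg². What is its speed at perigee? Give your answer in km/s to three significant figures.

v ≈ 8.77 km/s

μ = GM = 6.674×10⁻¹¹ × 5.972×10²⁴ = 3.986×10¹⁴ m³/s².
r_p = 6371 + 637.5 = 7008.5 km = 7.0085×10⁶ m.
r_a = 6371 + 8285 = 14656 km = 1.4656×10⁷ m.
Semi-major axis a = (r_p + r_a)/2 = 10832 km = 1.083×10⁷ m.
Vis-viva: v² = μ(2/r − 1/a) = 3.986×10¹⁴ × (2.854×10⁻⁷ − 9.232×10⁻⁸) = 7.694×10⁷ m²/s².
v = 8772 m/s = 8.772 km/s.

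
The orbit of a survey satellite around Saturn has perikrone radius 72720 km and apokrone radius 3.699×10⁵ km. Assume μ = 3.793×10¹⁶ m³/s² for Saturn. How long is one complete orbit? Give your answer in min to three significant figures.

T ≈ 1770 min

Semi-major axis a = (r_p + r_a)/2 = (72720 + 3.6990×10⁵)/2 = 2.2131×10⁵ km = 2.213×10⁸ m.
By Kepler's third law T = 2π√(a³/μ) = 2π × 1.690×10⁴ = 1.062×10⁵ s.
= 1770 min.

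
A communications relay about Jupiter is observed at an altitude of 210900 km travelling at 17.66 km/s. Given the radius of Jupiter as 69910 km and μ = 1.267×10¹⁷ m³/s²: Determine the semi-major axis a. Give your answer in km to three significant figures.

a ≈ 2.15×10⁵ km

r = 69910 + 210900 = 2.8081×10⁵ km = 2.808×10⁸ m.
Specific orbital energy ε = v²/2 − μ/r = (17660)²/2 − 1.267×10¹⁷/2.808×10⁸ = -2.953×10⁸ J/kg.
Since ε = −μ/(2a), a = −μ/(2ε) = 2.146×10⁸ m = 2.1456×10⁵ km.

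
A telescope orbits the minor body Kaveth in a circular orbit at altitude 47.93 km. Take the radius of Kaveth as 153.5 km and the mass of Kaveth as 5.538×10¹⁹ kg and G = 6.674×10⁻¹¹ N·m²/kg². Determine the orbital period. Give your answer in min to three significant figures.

μ = GM = 6.674×10⁻¹¹ × 5.538×10¹⁹ = 3.696×10⁹ m³/s².
r = 153.5 + 47.93 = 201.43 km = 2.0143×10⁵ m.
Kepler's third law: T = 2π√(r³/μ) = 2π√((2.014×10⁵)³ / 3.696×10⁹).
r³/μ = 2.211×10⁶ s², so T = 2π × 1.487×10³ = 9.343×10³ s.
Converting: 9.343×10³ s ÷ 60.00 = 155.7 min.

T ≈ 156 min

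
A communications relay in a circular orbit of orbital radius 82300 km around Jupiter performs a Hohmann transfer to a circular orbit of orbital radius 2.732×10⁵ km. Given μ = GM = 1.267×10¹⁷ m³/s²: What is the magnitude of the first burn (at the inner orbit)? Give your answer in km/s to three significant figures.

r₁ = 82300 km = 8.230×10⁷ m.
r₂ = 2.732×10⁵ km = 2.732×10⁸ m.
Transfer ellipse a_t = (r₁ + r₂)/2 = 1.778×10⁸ m.
At r₁: circular v_c1 = √(μ/r₁) = 39240 m/s; transfer-perijove v_p = √[μ(2/r₁ − 1/a_t)] = 48640 m/s.
Δv₁ = v_p − v_c1 = 9407 m/s.
= 9.407 km/s.

Δv ≈ 9.41 km/s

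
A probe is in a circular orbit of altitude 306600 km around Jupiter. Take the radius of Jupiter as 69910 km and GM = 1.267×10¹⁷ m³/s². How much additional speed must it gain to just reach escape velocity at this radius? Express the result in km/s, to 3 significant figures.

r = 69910 + 306600 = 376510 km = 3.7651×10⁸ m.
Circular speed v_c = √(μ/r) = 18340 m/s.
Escape speed v_esc = √(2μ/r) = √2 × v_c = 25940 m/s.
Δv = v_esc − v_c = 7598 m/s = 7.598 km/s.

Δv ≈ 7.60 km/s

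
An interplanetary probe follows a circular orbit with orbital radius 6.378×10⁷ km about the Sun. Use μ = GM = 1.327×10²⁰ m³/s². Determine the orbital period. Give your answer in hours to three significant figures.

r = 6.378×10⁷ km = 6.378×10¹⁰ m.
Kepler's third law: T = 2π√(r³/μ) = 2π√((6.378×10¹⁰)³ / 1.327×10²⁰).
r³/μ = 1.955×10¹² s², so T = 2π × 1.398×10⁶ = 8.786×10⁶ s.
Converting: 8.786×10⁶ s ÷ 3600 = 2440 hours.

T ≈ 2440 hours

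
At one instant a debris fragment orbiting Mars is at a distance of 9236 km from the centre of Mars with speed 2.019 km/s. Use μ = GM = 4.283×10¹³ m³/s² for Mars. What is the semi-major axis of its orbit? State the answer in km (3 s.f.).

a ≈ 8240 km

r = 9.236×10⁶ m.
Vis-viva rearranged: 1/a = 2/r − v²/μ = 2.165×10⁻⁷ − 9.518×10⁻⁸ = 1.214×10⁻⁷ m⁻¹.
a = 8.239×10⁶ m = 8239.4 km.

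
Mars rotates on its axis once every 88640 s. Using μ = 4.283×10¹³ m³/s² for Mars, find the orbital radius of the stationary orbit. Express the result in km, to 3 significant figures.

A synchronous orbit has period T, so by Kepler's third law a = (μT²/4π²)^(1/3).
μT²/4π² = 4.283×10¹³ × (8.864×10⁴)² / 39.48 = 8.524×10²¹ m³.
a = 2.043×10⁷ m = 20428 km.

r_sync ≈ 20400 km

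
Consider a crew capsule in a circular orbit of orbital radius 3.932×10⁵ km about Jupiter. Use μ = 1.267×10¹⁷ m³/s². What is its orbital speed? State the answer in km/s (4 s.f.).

r = 3.932×10⁵ km = 3.932×10⁸ m.
For a circular orbit v = √(μ/r) = √(1.267×10¹⁷ / 3.932×10⁸) = √(3.222×10⁸) = 17950 m/s.
That is 17.95 km/s.

v ≈ 17.95 km/s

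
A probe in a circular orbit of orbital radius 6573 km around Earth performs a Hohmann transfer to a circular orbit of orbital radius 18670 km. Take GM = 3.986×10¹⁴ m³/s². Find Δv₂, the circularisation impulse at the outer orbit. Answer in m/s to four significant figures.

r₁ = 6573 km = 6.573×10⁶ m.
r₂ = 18670 km = 1.867×10⁷ m.
Transfer ellipse a_t = (r₁ + r₂)/2 = 1.262×10⁷ m.
At r₁: circular v_c1 = √(μ/r₁) = 7787 m/s; transfer-perigee v_p = √[μ(2/r₁ − 1/a_t)] = 9471 m/s.
At r₂: circular v_c2 = √(μ/r₂) = 4621 m/s; transfer-apogee v_a = √[μ(2/r₂ − 1/a_t)] = 3334 m/s.
Δv₂ = v_c2 − v_a = 1286 m/s.

Δv ≈ 1286 m/s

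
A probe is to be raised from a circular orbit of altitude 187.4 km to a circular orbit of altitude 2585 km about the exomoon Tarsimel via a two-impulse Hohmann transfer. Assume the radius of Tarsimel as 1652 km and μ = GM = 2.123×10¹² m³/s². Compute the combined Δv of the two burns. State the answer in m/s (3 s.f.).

r₁ = 1652 + 187.4 = 1839.4 km = 1.8394×10⁶ m.
r₂ = 1652 + 2585 = 4237.0 km = 4.2370×10⁶ m.
Transfer ellipse a_t = (r₁ + r₂)/2 = 3.038×10⁶ m.
At r₁: circular v_c1 = √(μ/r₁) = 1074 m/s; transfer-periapsis v_p = √[μ(2/r₁ − 1/a_t)] = 1269 m/s.
Δv₁ = v_p − v_c1 = 194.4 m/s.
At r₂: circular v_c2 = √(μ/r₂) = 707.9 m/s; transfer-apoapsis v_a = √[μ(2/r₂ − 1/a_t)] = 550.8 m/s.
Δv₂ = v_c2 − v_a = 157.1 m/s.
Total Δv = Δv₁ + Δv₂ = 351.4 m/s.

Δv_total ≈ 351 m/s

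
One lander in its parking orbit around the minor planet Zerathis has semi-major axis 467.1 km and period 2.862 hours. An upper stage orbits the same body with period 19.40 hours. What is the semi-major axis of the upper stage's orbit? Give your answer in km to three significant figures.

a₂ ≈ 1670 km

Kepler's third law: a³ ∝ T², so a₂ = a₁ (T₂/T₁)^(2/3).
T₂/T₁ = 6.778, (T₂/T₁)^(2/3) = 3.582.
a₂ = 467.1 × 3.582 = 1673 km.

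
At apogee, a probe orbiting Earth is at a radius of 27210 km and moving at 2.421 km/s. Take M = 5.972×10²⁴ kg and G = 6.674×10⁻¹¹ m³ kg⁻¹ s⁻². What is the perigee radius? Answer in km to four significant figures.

perigee radius ≈ 6805 km

μ = GM = 6.674×10⁻¹¹ × 5.972×10²⁴ = 3.986×10¹⁴ m³/s².
r_a = 2.721×10⁷ m.
Specific energy ε = v²/2 − μ/r = -1.172×10⁷ J/kg, so a = −μ/(2ε) = 1.701×10⁷ m.
The apsides satisfy r_p + r_a = 2a, so the perigee radius is 2a − r_a = 6.805×10⁶ m = 6805.5 km.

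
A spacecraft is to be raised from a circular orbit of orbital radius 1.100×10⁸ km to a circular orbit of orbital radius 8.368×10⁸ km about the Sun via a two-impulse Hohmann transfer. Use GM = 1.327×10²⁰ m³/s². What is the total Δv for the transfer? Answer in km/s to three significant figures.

Δv_total ≈ 18.0 km/s

r₁ = 1.100×10⁸ km = 1.100×10¹¹ m.
r₂ = 8.368×10⁸ km = 8.368×10¹¹ m.
Transfer ellipse a_t = (r₁ + r₂)/2 = 4.734×10¹¹ m.
At r₁: circular v_c1 = √(μ/r₁) = 34730 m/s; transfer-perihelion v_p = √[μ(2/r₁ − 1/a_t)] = 46180 m/s.
Δv₁ = v_p − v_c1 = 11450 m/s.
At r₂: circular v_c2 = √(μ/r₂) = 12590 m/s; transfer-aphelion v_a = √[μ(2/r₂ − 1/a_t)] = 6070 m/s.
Δv₂ = v_c2 − v_a = 6523 m/s.
Total Δv = Δv₁ + Δv₂ = 17970 m/s = 17.97 km/s.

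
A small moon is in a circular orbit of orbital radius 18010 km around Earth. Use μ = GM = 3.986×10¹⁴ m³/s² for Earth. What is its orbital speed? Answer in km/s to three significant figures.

r = 18010 km = 1.801×10⁷ m.
For a circular orbit v = √(μ/r) = √(3.986×10¹⁴ / 1.801×10⁷) = √(2.213×10⁷) = 4704 m/s.
That is 4.704 km/s.

v ≈ 4.70 km/s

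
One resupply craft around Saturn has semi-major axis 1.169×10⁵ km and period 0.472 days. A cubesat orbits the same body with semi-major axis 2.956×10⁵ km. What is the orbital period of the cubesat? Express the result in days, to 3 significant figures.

T₂ ≈ 1.90 days

Kepler's third law: T² ∝ a³, so T₂ = T₁ (a₂/a₁)^(3/2).
a₂/a₁ = 2.529, (a₂/a₁)^(3/2) = 4.021.
T₂ = 0.472 × 4.021 = 1.898 days.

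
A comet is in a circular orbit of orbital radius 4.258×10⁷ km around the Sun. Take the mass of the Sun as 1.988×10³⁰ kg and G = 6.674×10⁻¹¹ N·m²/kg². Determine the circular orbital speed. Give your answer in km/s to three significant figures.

v ≈ 55.8 km/s

μ = GM = 6.674×10⁻¹¹ × 1.988×10³⁰ = 1.327×10²⁰ m³/s².
r = 4.258×10⁷ km = 4.258×10¹⁰ m.
For a circular orbit v = √(μ/r) = √(1.327×10²⁰ / 4.258×10¹⁰) = √(3.116×10⁹) = 55820 m/s.
That is 55.82 km/s.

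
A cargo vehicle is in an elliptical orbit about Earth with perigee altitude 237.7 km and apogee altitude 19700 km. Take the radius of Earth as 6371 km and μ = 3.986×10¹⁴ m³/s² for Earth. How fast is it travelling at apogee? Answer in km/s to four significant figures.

v ≈ 2.487 km/s

r_p = 6371 + 237.7 = 6608.7 km = 6.6087×10⁶ m.
r_a = 6371 + 19700 = 26071 km = 2.6071×10⁷ m.
Semi-major axis a = (r_p + r_a)/2 = 16340 km = 1.634×10⁷ m.
Vis-viva: v² = μ(2/r − 1/a) = 3.986×10¹⁴ × (7.671×10⁻⁸ − 6.120×10⁻⁸) = 6.184×10⁶ m²/s².
v = 2487 m/s = 2.487 km/s.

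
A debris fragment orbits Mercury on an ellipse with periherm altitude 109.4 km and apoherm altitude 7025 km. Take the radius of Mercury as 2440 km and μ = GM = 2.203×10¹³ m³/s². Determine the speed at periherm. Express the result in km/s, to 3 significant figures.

r_p = 2440 + 109.4 = 2549.4 km = 2.5494×10⁶ m.
r_a = 2440 + 7025 = 9465.0 km = 9.4650×10⁶ m.
Semi-major axis a = (r_p + r_a)/2 = 6007.2 km = 6.007×10⁶ m.
Vis-viva: v² = μ(2/r − 1/a) = 2.203×10¹³ × (7.845×10⁻⁷ − 1.665×10⁻⁷) = 1.362×10⁷ m²/s².
v = 3690 m/s = 3.690 km/s.

v ≈ 3.69 km/s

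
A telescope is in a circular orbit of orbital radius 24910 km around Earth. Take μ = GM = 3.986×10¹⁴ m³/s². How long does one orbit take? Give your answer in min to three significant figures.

r = 24910 km = 2.491×10⁷ m.
Kepler's third law: T = 2π√(r³/μ) = 2π√((2.491×10⁷)³ / 3.986×10¹⁴).
r³/μ = 3.878×10⁷ s², so T = 2π × 6.227×10³ = 3.913×10⁴ s.
Converting: 3.913×10⁴ s ÷ 60.00 = 652.1 min.

T ≈ 652 min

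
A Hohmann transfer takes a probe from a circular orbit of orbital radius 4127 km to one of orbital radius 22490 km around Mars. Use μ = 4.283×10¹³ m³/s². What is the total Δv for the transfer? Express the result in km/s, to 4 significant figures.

Δv_total ≈ 1.578 km/s

r₁ = 4127 km = 4.127×10⁶ m.
r₂ = 22490 km = 2.249×10⁷ m.
Transfer ellipse a_t = (r₁ + r₂)/2 = 1.331×10⁷ m.
At r₁: circular v_c1 = √(μ/r₁) = 3221 m/s; transfer-periapsis v_p = √[μ(2/r₁ − 1/a_t)] = 4188 m/s.
Δv₁ = v_p − v_c1 = 966.3 m/s.
At r₂: circular v_c2 = √(μ/r₂) = 1380 m/s; transfer-apoapsis v_a = √[μ(2/r₂ − 1/a_t)] = 768.5 m/s.
Δv₂ = v_c2 − v_a = 611.5 m/s.
Total Δv = Δv₁ + Δv₂ = 1578 m/s = 1.578 km/s.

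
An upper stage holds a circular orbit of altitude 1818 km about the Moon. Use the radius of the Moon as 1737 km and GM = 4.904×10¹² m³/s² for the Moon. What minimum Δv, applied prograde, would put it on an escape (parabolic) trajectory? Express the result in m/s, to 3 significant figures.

r = 1737 + 1818 = 3555.0 km = 3.5550×10⁶ m.
Circular speed v_c = √(μ/r) = 1175 m/s.
Escape speed v_esc = √(2μ/r) = √2 × v_c = 1661 m/s.
Δv = v_esc − v_c = 486.5 m/s.

Δv ≈ 486 m/s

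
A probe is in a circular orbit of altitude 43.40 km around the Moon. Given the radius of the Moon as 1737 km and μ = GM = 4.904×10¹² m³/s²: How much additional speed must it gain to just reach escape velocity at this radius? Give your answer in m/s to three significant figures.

r = 1737 + 43.40 = 1780.4 km = 1.7804×10⁶ m.
Circular speed v_c = √(μ/r) = 1660 m/s.
Escape speed v_esc = √(2μ/r) = √2 × v_c = 2347 m/s.
Δv = v_esc − v_c = 687.4 m/s.

Δv ≈ 687 m/s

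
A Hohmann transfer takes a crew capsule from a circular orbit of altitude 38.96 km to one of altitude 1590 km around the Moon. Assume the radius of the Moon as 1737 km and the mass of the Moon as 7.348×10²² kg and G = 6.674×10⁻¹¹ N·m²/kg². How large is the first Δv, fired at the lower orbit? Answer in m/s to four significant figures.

Δv ≈ 235.8 m/s

μ = GM = 6.674×10⁻¹¹ × 7.348×10²² = 4.904×10¹² m³/s².
r₁ = 1737 + 38.96 = 1776.0 km = 1.7760×10⁶ m.
r₂ = 1737 + 1590 = 3327.0 km = 3.3270×10⁶ m.
Transfer ellipse a_t = (r₁ + r₂)/2 = 2.551×10⁶ m.
At r₁: circular v_c1 = √(μ/r₁) = 1662 m/s; transfer-perilune v_p = √[μ(2/r₁ − 1/a_t)] = 1898 m/s.
Δv₁ = v_p − v_c1 = 235.8 m/s.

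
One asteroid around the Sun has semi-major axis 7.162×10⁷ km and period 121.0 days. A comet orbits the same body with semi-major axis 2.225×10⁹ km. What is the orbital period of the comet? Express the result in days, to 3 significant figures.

T₂ ≈ 21000 days

Kepler's third law: T² ∝ a³, so T₂ = T₁ (a₂/a₁)^(3/2).
a₂/a₁ = 31.07, (a₂/a₁)^(3/2) = 173.2.
T₂ = 121.0 × 173.2 = 20950 days.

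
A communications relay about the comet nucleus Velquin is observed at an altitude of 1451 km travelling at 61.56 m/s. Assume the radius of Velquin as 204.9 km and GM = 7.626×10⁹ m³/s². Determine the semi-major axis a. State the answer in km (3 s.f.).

a ≈ 1410 km

r = 204.9 + 1451 = 1655.9 km = 1.656×10⁶ m.
Vis-viva rearranged: 1/a = 2/r − v²/μ = 1.208×10⁻⁶ − 4.969×10⁻⁷ = 7.109×10⁻⁷ m⁻¹.
a = 1.407×10⁶ m = 1406.7 km.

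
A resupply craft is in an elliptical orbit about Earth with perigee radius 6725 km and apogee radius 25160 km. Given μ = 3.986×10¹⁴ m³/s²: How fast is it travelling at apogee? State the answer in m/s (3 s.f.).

v ≈ 2590 m/s

Semi-major axis a = (r_p + r_a)/2 = 15942 km = 1.594×10⁷ m.
Vis-viva: v² = μ(2/r − 1/a) = 3.986×10¹⁴ × (7.949×10⁻⁸ − 6.273×10⁻⁸) = 6.683×10⁶ m²/s².
v = 2585 m/s.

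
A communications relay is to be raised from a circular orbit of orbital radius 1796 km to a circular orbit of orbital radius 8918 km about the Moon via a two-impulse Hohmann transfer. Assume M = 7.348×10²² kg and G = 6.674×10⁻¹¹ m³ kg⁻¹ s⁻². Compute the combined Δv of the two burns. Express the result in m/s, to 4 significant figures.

Δv_total ≈ 791.8 m/s

μ = GM = 6.674×10⁻¹¹ × 7.348×10²² = 4.904×10¹² m³/s².
r₁ = 1796 km = 1.796×10⁶ m.
r₂ = 8918 km = 8.918×10⁶ m.
Transfer ellipse a_t = (r₁ + r₂)/2 = 5.357×10⁶ m.
At r₁: circular v_c1 = √(μ/r₁) = 1652 m/s; transfer-perilune v_p = √[μ(2/r₁ − 1/a_t)] = 2132 m/s.
Δv₁ = v_p − v_c1 = 479.6 m/s.
At r₂: circular v_c2 = √(μ/r₂) = 741.6 m/s; transfer-apolune v_a = √[μ(2/r₂ − 1/a_t)] = 429.4 m/s.
Δv₂ = v_c2 − v_a = 312.2 m/s.
Total Δv = Δv₁ + Δv₂ = 791.8 m/s.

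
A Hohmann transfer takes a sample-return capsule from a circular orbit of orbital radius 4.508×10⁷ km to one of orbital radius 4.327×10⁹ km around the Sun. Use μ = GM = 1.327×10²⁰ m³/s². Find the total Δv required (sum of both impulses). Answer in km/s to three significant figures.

Δv_total ≈ 26.8 km/s

r₁ = 4.508×10⁷ km = 4.508×10¹⁰ m.
r₂ = 4.327×10⁹ km = 4.327×10¹² m.
Transfer ellipse a_t = (r₁ + r₂)/2 = 2.186×10¹² m.
At r₁: circular v_c1 = √(μ/r₁) = 54260 m/s; transfer-perihelion v_p = √[μ(2/r₁ − 1/a_t)] = 76330 m/s.
Δv₁ = v_p − v_c1 = 22080 m/s.
At r₂: circular v_c2 = √(μ/r₂) = 5538 m/s; transfer-aphelion v_a = √[μ(2/r₂ − 1/a_t)] = 795.3 m/s.
Δv₂ = v_c2 − v_a = 4743 m/s.
Total Δv = Δv₁ + Δv₂ = 26820 m/s = 26.82 km/s.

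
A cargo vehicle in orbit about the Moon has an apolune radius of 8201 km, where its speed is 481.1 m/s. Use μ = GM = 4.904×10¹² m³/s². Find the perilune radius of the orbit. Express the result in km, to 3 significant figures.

perilune radius ≈ 1970 km

r_a = 8.201×10⁶ m.
Specific energy ε = v²/2 − μ/r = -4.822×10⁵ J/kg, so a = −μ/(2ε) = 5.085×10⁶ m.
The apsides satisfy r_p + r_a = 2a, so the perilune radius is 2a − r_a = 1.968×10⁶ m = 1968.1 km.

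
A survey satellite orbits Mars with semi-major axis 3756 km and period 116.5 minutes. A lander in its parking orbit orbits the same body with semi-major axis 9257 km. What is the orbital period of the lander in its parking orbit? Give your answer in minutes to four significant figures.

T₂ ≈ 450.8 minutes

Kepler's third law: T² ∝ a³, so T₂ = T₁ (a₂/a₁)^(3/2).
a₂/a₁ = 2.465, (a₂/a₁)^(3/2) = 3.869.
T₂ = 116.5 × 3.869 = 450.8 minutes.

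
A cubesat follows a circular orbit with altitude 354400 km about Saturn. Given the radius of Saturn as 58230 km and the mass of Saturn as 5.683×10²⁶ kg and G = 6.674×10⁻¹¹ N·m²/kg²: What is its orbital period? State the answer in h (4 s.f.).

T ≈ 75.12 h

μ = GM = 6.674×10⁻¹¹ × 5.683×10²⁶ = 3.793×10¹⁶ m³/s².
r = 58230 + 354400 = 412630 km = 4.1263×10⁸ m.
Kepler's third law: T = 2π√(r³/μ) = 2π√((4.126×10⁸)³ / 3.793×10¹⁶).
r³/μ = 1.852×10⁹ s², so T = 2π × 4.304×10⁴ = 2.704×10⁵ s.
Converting: 2.704×10⁵ s ÷ 3600 = 75.12 h.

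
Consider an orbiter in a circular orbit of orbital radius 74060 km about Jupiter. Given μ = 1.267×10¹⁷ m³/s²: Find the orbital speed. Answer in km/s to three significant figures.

r = 74060 km = 7.406×10⁷ m.
For a circular orbit v = √(μ/r) = √(1.267×10¹⁷ / 7.406×10⁷) = √(1.711×10⁹) = 41360 m/s.
That is 41.36 km/s.

v ≈ 41.4 km/s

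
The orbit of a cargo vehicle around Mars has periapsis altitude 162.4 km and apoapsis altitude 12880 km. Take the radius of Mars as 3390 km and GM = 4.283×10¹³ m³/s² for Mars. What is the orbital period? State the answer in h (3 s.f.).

T ≈ 8.32 h

r_p = 3390 + 162.4 = 3552.4 km = 3.5524×10⁶ m.
r_a = 3390 + 12880 = 16270 km = 1.6270×10⁷ m.
Semi-major axis a = (r_p + r_a)/2 = (3552.4 + 16270)/2 = 9911.2 km = 9.911×10⁶ m.
By Kepler's third law T = 2π√(a³/μ) = 2π × 4.768×10³ = 2.996×10⁴ s.
= 8.321 h.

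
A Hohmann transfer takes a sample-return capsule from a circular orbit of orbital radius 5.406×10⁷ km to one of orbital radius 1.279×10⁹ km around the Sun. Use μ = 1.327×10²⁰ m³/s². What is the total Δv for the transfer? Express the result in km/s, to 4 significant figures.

r₁ = 5.406×10⁷ km = 5.406×10¹⁰ m.
r₂ = 1.279×10⁹ km = 1.279×10¹² m.
Transfer ellipse a_t = (r₁ + r₂)/2 = 6.665×10¹¹ m.
At r₁: circular v_c1 = √(μ/r₁) = 49540 m/s; transfer-perihelion v_p = √[μ(2/r₁ − 1/a_t)] = 68630 m/s.
Δv₁ = v_p − v_c1 = 19090 m/s.
At r₂: circular v_c2 = √(μ/r₂) = 10190 m/s; transfer-aphelion v_a = √[μ(2/r₂ − 1/a_t)] = 2901 m/s.
Δv₂ = v_c2 − v_a = 7285 m/s.
Total Δv = Δv₁ + Δv₂ = 26370 m/s = 26.37 km/s.

Δv_total ≈ 26.37 km/s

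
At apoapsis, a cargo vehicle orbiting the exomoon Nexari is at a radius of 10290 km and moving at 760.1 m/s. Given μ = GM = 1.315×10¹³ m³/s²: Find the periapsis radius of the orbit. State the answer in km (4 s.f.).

periapsis radius ≈ 3005 km

r_a = 1.029×10⁷ m.
Specific energy ε = v²/2 − μ/r = -9.891×10⁵ J/kg, so a = −μ/(2ε) = 6.648×10⁶ m.
The apsides satisfy r_p + r_a = 2a, so the periapsis radius is 2a − r_a = 3.005×10⁶ m = 3005.4 km.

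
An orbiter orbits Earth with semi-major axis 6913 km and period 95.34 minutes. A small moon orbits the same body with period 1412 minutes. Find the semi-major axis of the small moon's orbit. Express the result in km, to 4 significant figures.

Kepler's third law: a³ ∝ T², so a₂ = a₁ (T₂/T₁)^(2/3).
T₂/T₁ = 14.81, (T₂/T₁)^(2/3) = 6.031.
a₂ = 6913 × 6.031 = 41690 km.

a₂ ≈ 41690 km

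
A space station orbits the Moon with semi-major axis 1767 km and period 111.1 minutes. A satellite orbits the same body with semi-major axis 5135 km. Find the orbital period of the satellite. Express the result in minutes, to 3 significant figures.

Kepler's third law: T² ∝ a³, so T₂ = T₁ (a₂/a₁)^(3/2).
a₂/a₁ = 2.906, (a₂/a₁)^(3/2) = 4.954.
T₂ = 111.1 × 4.954 = 550.4 minutes.

T₂ ≈ 550 minutes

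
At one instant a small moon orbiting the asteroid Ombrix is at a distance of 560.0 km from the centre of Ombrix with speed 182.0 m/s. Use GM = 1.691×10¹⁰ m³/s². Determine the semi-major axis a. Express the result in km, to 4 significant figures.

a ≈ 620.1 km

r = 5.600×10⁵ m.
Vis-viva rearranged: 1/a = 2/r − v²/μ = 3.571×10⁻⁶ − 1.959×10⁻⁶ = 1.613×10⁻⁶ m⁻¹.
a = 6.201×10⁵ m = 620.12 km.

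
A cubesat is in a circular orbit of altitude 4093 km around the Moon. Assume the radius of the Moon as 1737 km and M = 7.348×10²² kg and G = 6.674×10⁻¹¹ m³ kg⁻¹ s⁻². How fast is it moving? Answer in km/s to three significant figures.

μ = GM = 6.674×10⁻¹¹ × 7.348×10²² = 4.904×10¹² m³/s².
r = 1737 + 4093 = 5830.0 km = 5.8300×10⁶ m.
For a circular orbit v = √(μ/r) = √(4.904×10¹² / 5.830×10⁶) = √(8.412×10⁵) = 917.2 m/s.
That is 0.9172 km/s.

v ≈ 0.917 km/s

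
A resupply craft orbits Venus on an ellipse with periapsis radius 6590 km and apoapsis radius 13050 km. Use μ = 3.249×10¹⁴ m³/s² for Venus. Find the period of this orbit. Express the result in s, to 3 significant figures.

Semi-major axis a = (r_p + r_a)/2 = (6590.0 + 13050)/2 = 9820.0 km = 9.820×10⁶ m.
By Kepler's third law T = 2π√(a³/μ) = 2π × 1.707×10³ = 1.073×10⁴ s.

T ≈ 10700 s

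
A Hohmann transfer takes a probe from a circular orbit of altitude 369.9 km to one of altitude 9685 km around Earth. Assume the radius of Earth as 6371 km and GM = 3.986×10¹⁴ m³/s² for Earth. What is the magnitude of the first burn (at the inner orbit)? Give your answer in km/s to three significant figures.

Δv ≈ 1.44 km/s

r₁ = 6371 + 369.9 = 6740.9 km = 6.7409×10⁶ m.
r₂ = 6371 + 9685 = 16056 km = 1.6056×10⁷ m.
Transfer ellipse a_t = (r₁ + r₂)/2 = 1.140×10⁷ m.
At r₁: circular v_c1 = √(μ/r₁) = 7690 m/s; transfer-perigee v_p = √[μ(2/r₁ − 1/a_t)] = 9127 m/s.
Δv₁ = v_p − v_c1 = 1437 m/s.
= 1.437 km/s.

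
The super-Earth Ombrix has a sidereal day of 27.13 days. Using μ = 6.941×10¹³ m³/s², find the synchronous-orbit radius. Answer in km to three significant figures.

r_sync ≈ 2.13×10⁵ km

T = 27.13 days = 2.344×10⁶ s.
A synchronous orbit has period T, so by Kepler's third law a = (μT²/4π²)^(1/3).
μT²/4π² = 6.941×10¹³ × (2.344×10⁶)² / 39.48 = 9.660×10²⁴ m³.
a = 2.130×10⁸ m = 2.1298×10⁵ km.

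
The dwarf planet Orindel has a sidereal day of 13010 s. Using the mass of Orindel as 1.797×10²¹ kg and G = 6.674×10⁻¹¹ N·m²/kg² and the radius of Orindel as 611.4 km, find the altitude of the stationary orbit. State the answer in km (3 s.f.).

μ = GM = 6.674×10⁻¹¹ × 1.797×10²¹ = 1.199×10¹¹ m³/s².
A synchronous orbit has period T, so by Kepler's third law a = (μT²/4π²)^(1/3).
μT²/4π² = 1.199×10¹¹ × (1.301×10⁴)² / 39.48 = 5.142×10¹⁷ m³.
a = 8.011×10⁵ m = 801.14 km.
Altitude h = a − R = 801.14 − 611.4 = 189.74 km.

h_sync ≈ 190 km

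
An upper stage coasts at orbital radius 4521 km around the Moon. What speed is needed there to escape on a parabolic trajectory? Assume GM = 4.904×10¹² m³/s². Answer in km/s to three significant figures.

r = 4521 km = 4.521×10⁶ m.
Escape speed v_esc = √(2μ/r) = √(2 × 4.904×10¹² / 4.521×10⁶) = √(2.169×10⁶) = 1473 m/s.
= 1.473 km/s.

v_esc ≈ 1.47 km/s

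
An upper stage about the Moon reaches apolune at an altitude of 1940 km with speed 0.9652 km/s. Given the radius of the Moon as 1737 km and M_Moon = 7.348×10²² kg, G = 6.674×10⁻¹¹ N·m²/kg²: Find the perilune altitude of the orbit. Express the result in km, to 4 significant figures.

perilune altitude ≈ 236.4 km

μ = GM = 6.674×10⁻¹¹ × 7.348×10²² = 4.904×10¹² m³/s².
r_a = 1737 + 1940 = 3677.0 km = 3.677×10⁶ m.
Specific energy ε = v²/2 − μ/r = -8.679×10⁵ J/kg, so a = −μ/(2ε) = 2.825×10⁶ m.
The apsides satisfy r_p + r_a = 2a, so the perilune radius is 2a − r_a = 1.973×10⁶ m = 1973.4 km.
Perilune altitude = 1973.4 − 1737 = 236.45 km.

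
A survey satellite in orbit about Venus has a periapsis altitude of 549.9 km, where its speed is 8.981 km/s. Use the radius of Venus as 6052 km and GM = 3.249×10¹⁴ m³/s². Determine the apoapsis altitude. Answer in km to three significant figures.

apoapsis altitude ≈ 23900 km

r_p = 6052 + 549.9 = 6601.9 km = 6.602×10⁶ m.
Specific energy ε = v²/2 − μ/r = -8.884×10⁶ J/kg, so a = −μ/(2ε) = 1.829×10⁷ m.
The apsides satisfy r_p + r_a = 2a, so the apoapsis radius is 2a − r_p = 2.997×10⁷ m = 29970 km.
Apoapsis altitude = 29970 − 6052 = 23918 km.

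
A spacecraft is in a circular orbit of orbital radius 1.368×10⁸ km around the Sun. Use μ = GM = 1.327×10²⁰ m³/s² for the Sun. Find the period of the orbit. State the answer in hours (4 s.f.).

r = 1.368×10⁸ km = 1.368×10¹¹ m.
Kepler's third law: T = 2π√(r³/μ) = 2π√((1.368×10¹¹)³ / 1.327×10²⁰).
r³/μ = 1.929×10¹³ s², so T = 2π × 4.392×10⁶ = 2.760×10⁷ s.
Converting: 2.760×10⁷ s ÷ 3600 = 7666 hours.

T ≈ 7666 hours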